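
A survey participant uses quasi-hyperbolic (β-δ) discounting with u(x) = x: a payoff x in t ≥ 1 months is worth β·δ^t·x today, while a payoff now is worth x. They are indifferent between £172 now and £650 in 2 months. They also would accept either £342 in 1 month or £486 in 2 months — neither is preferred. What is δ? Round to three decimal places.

δ ≈ 0.704

Both payoffs in the second observation are in the future, so β drops out: δ^1·342 = δ^2·486 ⇒ δ = 342/486 = 0.70370.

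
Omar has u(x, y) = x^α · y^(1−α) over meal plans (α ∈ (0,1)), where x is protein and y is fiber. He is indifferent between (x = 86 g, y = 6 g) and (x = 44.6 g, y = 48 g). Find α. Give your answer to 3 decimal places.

α ≈ 0.760

The Cobb–Douglas utilities coincide, so 86^α·6^(1−α) = 44.6^α·48^(1−α).
Rearrange to (86/44.6)^α = (48/6)^(1−α) and take logs: α·0.656613 = (1−α)·2.079442.
So α/(1−α) = (2.079442)/(0.656613) = 3.166922, and α = 3.166922/4.166922 ≈ 0.760.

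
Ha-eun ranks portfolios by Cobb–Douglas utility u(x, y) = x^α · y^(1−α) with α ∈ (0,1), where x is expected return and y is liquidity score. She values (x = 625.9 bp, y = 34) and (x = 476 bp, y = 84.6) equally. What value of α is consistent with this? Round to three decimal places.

α ≈ 0.769

The Cobb–Douglas utilities coincide, so 625.9^α·34^(1−α) = 476^α·84.6^(1−α).
Rearrange to (625.9/476)^α = (84.6/34)^(1−α) and take logs: α·0.273773 = (1−α)·0.911574.
With A = 0.273773 and B = 0.911574: α·A = (1−α)·B, so α = B/(A+B) = 0.911574/1.185347 ≈ 0.769.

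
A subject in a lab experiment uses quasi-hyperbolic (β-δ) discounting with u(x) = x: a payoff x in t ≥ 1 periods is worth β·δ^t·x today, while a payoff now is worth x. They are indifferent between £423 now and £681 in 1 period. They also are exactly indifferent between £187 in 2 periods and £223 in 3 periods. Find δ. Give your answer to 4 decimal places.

Both payoffs in the second observation are in the future, so β drops out: δ^2·187 = δ^3·223 ⇒ δ = 187/223 = 0.83857.

δ ≈ 0.8386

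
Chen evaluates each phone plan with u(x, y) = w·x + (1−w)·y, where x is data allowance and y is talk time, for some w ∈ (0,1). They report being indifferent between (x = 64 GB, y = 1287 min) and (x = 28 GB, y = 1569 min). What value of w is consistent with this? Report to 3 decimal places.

w = 0.887

Equating utilities: w·64 + (1−w)·1287 = w·28 + (1−w)·1569.
Rearranging, 36·w − 282·(1−w) = 0.
The marginal rate of substitution is 282/36, so w = 282/(36+282) = 0.887.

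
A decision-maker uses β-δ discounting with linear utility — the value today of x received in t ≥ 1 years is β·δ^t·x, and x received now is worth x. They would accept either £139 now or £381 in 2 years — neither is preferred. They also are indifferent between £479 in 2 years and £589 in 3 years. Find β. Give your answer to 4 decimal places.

β ≈ 0.5516

From the later pair, β·δ^2·479 = β·δ^3·589; dividing through, δ = 479/589 = 0.81324.
The first indifference: 139 = β·δ^2·381, so β = 139/(δ^2·381) = 139/(0.66136·381) ≈ 0.5516.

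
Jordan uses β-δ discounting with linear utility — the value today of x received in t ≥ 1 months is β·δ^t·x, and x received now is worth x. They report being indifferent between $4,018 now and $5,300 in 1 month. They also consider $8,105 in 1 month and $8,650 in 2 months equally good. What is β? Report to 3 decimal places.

Both payoffs in the second observation are in the future, so β drops out: δ^1·8105 = δ^2·8650 ⇒ δ = 8105/8650 = 0.93699.
The first indifference: 4018 = β·δ·5300, so β = 4018/(δ·5300) = 4018/(0.93699·5300) ≈ 0.809.

β ≈ 0.809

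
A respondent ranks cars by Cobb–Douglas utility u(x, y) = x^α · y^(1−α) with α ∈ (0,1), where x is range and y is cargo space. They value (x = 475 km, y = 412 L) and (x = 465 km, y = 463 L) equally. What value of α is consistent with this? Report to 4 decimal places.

α ≈ 0.8458

Indifference: 475^α · 412^(1−α) = 465^α · 463^(1−α).
(475/465)^α = (463/412)^(1−α); take logs: α·ln(475/465) = (1−α)·ln(463/412), i.e. α·0.0212774 = (1−α)·0.1167037.
So α/(1−α) = (0.1167037)/(0.0212774) = 5.4848666, and α = 5.4848666/6.4848666 ≈ 0.8458.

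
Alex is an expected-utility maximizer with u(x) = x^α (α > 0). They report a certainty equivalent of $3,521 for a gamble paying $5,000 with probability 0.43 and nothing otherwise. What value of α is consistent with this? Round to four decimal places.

α ≈ 2.4066

The lottery's expected utility is 0.43·u(5000) + 0.57·u(0) = 0.43·5000^α (since u(0) = 0 for α > 0).
Setting u(3521) equal to that: 3521^α = 0.43·5000^α ⇒ (3521/5000)^α = 0.43.
Taking logs: α·ln(3521/5000) = ln(0.43), so α = -0.8439701 / -0.3506929 ≈ 2.4066.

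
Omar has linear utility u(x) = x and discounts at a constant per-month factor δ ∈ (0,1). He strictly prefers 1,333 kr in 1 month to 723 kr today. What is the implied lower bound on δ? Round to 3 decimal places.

δ > 0.542

Comparing present values: 723 < δ·1333.
So δ > 723/1333 = 0.54239.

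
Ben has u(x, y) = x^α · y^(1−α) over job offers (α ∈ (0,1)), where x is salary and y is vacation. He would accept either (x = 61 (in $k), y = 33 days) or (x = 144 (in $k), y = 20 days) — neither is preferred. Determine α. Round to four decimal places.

The Cobb–Douglas utilities coincide, so 61^α·33^(1−α) = 144^α·20^(1−α).
Taking logs: α·ln 61 + (1−α)·ln 33 = α·ln 144 + (1−α)·ln 20, i.e. α·-0.8589394 = (1−α)·-0.5007753.
So α/(1−α) = (-0.5007753)/(-0.8589394) = 0.5830159, and α = 0.5830159/1.5830159 ≈ 0.3683.

α ≈ 0.3683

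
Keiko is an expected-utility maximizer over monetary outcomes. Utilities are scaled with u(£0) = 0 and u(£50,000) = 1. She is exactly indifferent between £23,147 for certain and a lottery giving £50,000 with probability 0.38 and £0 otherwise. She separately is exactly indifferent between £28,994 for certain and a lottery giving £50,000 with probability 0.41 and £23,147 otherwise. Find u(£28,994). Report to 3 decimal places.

0.634

First, u(£23,147) = 0.38·u(£50,000) + 0.62·u(£0) = 0.38.
Chaining: u(£28,994) = 0.41·1.00 + 0.59·0.38 = 0.6342.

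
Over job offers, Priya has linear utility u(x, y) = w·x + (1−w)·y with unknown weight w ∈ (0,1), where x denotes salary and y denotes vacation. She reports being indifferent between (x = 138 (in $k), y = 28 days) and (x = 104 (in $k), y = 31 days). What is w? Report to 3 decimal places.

w = 0.081

u(138,28) = u(104,31) means w·138 + (1−w)·28 = w·104 + (1−w)·31.
Rearranging, 34·w − 3·(1−w) = 0.
So w/(1−w) = 3/34 = 0.0882, giving w = 3/(34+3) = 0.081.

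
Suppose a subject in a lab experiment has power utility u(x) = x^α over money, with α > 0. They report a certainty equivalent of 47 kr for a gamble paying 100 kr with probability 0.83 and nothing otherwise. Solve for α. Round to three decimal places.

α ≈ 0.247

Since u(0) = 0, the lottery's EU is 0.83·100^α.
Equating: 47^α = 0.83·100^α, i.e. 0.4700^α = 0.83.
α = ln(0.83) / ln(47/100) = -0.186330/-0.755023 ≈ 0.247.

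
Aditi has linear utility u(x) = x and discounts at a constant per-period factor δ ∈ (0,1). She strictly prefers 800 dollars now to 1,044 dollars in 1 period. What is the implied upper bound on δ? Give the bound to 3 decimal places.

δ < 0.766

The preference means 800 > δ·1044.
So δ < 800/1044 = 0.76628.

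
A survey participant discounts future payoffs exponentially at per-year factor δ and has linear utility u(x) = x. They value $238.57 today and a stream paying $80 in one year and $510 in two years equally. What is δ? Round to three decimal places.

Present value of the stream is 80·δ + 510·δ². Indifference gives 80δ + 510δ² = 238.57.
That is, 510δ² + 80δ − 238.57 = 0, a quadratic in δ.
δ = (−80 + √(80² + 4·510·238.57)) / (2·510) = (−80 + √493082.80) / 1020 ≈ 0.610.

δ ≈ 0.610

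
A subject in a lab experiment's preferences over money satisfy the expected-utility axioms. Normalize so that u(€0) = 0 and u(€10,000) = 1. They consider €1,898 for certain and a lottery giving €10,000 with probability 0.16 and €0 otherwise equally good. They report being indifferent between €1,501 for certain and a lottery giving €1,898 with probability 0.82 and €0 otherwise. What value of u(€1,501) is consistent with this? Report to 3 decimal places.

From the first indifference, u(€1,898) = 0.16·u(€10,000) + 0.84·u(€0) = 0.16·1 + 0.84·0 = 0.16.
Then u(€1,501) = 0.82·u(€1,898) + 0.18·u(€0) = 0.82·0.16 + 0.18·0.00 = 0.1312.

0.131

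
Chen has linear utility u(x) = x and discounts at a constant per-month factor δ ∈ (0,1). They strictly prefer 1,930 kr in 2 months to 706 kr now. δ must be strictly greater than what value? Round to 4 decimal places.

δ > 0.6048

The preference means 706 < δ^2·1930.
So δ^2 > 706/1930 = 0.36580; taking the square root of both positive sides preserves the inequality.
δ > (706/1930)^(1/2) ≈ 0.6048.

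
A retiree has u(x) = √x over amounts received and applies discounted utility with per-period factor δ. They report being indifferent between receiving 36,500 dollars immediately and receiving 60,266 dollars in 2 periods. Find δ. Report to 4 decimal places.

δ ≈ 0.8822

Indifference means u(36500) = δ^2 · u(60266), so δ^2 = u(36500)/u(60266).
With u(x) = √x: δ^2 = √36500/√60266 = √(36500/60266) = 0.77823.
Hence δ = (0.77823)^(1/2) = 0.882176.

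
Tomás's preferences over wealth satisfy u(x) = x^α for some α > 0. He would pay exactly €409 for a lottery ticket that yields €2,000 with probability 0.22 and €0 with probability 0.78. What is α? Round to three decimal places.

α ≈ 0.954

Since u(0) = 0, the lottery's EU is 0.22·2000^α.
Setting u(409) equal to that: 409^α = 0.22·2000^α ⇒ (409/2000)^α = 0.22.
Take logs: α = ln 0.22 / ln(409/2000) ≈ 0.95397.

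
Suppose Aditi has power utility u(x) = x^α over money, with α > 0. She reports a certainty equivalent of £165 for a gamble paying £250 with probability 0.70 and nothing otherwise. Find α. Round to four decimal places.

α ≈ 0.8584

The lottery's expected utility is 0.70·u(250) + 0.30·u(0) = 0.70·250^α (since u(0) = 0 for α > 0).
Equating: 165^α = 0.70·250^α, i.e. 0.6600^α = 0.70.
Taking logs: α·ln(165/250) = ln(0.70), so α = -0.3566749 / -0.4155154 ≈ 0.8584.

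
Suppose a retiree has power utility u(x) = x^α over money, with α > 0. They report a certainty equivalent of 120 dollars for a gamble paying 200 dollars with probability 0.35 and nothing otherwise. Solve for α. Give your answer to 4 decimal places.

α ≈ 2.0551

The lottery's expected utility is 0.35·u(200) + 0.65·u(0) = 0.35·200^α (since u(0) = 0 for α > 0).
Indifference: 120^α = 0.35·200^α, so (120/200)^α = 0.35.
α = ln(0.35) / ln(120/200) = -1.0498221/-0.5108256 ≈ 2.0551.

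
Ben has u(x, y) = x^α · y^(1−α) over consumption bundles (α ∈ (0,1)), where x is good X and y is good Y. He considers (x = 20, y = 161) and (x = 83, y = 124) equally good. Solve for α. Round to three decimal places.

Set the two utilities equal: 20^α·161^(1−α) = 83^α·124^(1−α).
Taking logs: α·ln 20 + (1−α)·ln 161 = α·ln 83 + (1−α)·ln 124, i.e. α·-1.423108 = (1−α)·-0.261123.
Thus α·(-1.684231) = -0.261123, so α = -0.261123/-1.684231 ≈ 0.155.

α ≈ 0.155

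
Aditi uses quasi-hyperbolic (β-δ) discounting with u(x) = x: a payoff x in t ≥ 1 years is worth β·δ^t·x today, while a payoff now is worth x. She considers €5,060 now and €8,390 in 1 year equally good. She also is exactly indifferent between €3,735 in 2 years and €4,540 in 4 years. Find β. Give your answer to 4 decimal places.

β ≈ 0.6649

The second indifference involves only future payoffs, so β cancels: β·δ^2·3735 = β·δ^4·4540, giving δ^2 = 3735/4540 = 0.82269, so δ = 0.90702.
Now use the now-vs-future pair: 5060 = β·δ·8390 gives β = 5060/(0.90702·8390) ≈ 0.6649.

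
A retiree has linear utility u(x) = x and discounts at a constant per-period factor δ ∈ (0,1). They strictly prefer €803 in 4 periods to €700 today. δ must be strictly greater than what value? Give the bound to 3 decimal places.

δ > 0.966

Comparing present values: 700 < δ^4·803.
Hence δ^4 > 700/803 = 0.87173, and x ↦ x^(1/4) is increasing on (0,∞).
δ > 0.87173^(1/4) = 0.966.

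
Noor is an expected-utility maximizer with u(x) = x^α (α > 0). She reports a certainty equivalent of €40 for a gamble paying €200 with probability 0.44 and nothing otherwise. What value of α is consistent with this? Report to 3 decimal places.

α ≈ 0.510

EU(lottery) = 0.44·200^α + 0.56·0 = 0.44·200^α.
Indifference: 40^α = 0.44·200^α, so (40/200)^α = 0.44.
Take logs: α = ln 0.44 / ln(40/200) ≈ 0.51010.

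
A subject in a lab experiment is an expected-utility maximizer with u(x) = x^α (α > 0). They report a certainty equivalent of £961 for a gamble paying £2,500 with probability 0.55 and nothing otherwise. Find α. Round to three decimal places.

α ≈ 0.625

Since u(0) = 0, the lottery's EU is 0.55·2500^α.
Setting u(961) equal to that: 961^α = 0.55·2500^α ⇒ (961/2500)^α = 0.55.
α = ln(0.55) / ln(961/2500) = -0.597837/-0.956072 ≈ 0.625.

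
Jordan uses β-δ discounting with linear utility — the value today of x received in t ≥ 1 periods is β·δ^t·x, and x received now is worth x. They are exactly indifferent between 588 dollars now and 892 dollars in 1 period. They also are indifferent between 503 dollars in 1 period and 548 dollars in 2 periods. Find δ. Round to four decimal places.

The second indifference involves only future payoffs, so β cancels: β·δ^1·503 = β·δ^2·548, giving δ = 503/548 = 0.91788.

δ ≈ 0.9179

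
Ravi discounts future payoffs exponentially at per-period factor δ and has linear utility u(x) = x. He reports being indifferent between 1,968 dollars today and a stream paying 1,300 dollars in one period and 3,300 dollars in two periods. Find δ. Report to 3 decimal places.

δ ≈ 0.600

Equating present values: 1968 = 1300δ + 3300δ².
So 3300δ² + 1300δ − 1968 = 0.
The positive root is δ = [−1300 + √(1300² + 4·3300·1968)] / (2·3300) = (−1300 + 5260.000)/6600 ≈ 0.600.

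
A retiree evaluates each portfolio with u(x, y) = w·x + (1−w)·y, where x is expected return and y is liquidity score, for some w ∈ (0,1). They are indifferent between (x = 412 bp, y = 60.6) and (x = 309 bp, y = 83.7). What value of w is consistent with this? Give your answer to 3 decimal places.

w = 0.183

u(412,60.6) = u(309,83.7) means w·412 + (1−w)·60.6 = w·309 + (1−w)·83.7.
Rearranging, 103·w − 23.1·(1−w) = 0.
So w/(1−w) = 23.1/103 = 0.2243, giving w = 23.1/(103+23.1) = 0.183.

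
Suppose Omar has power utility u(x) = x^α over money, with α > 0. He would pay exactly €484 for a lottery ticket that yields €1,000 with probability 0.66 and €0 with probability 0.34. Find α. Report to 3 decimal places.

Since u(0) = 0, the lottery's EU is 0.66·1000^α.
Equating: 484^α = 0.66·1000^α, i.e. 0.4840^α = 0.66.
Take logs: α = ln 0.66 / ln(484/1000) ≈ 0.57260.

α ≈ 0.573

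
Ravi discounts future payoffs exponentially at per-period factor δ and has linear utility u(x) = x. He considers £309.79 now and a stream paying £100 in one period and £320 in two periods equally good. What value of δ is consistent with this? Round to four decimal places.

The stream is worth 100δ + 320δ² today, so 100δ + 320δ² = 309.79.
That is, 320δ² + 100δ − 309.79 = 0, a quadratic in δ.
By the quadratic formula (taking the positive root), δ = (−100 + √406531.20) / 640 ≈ 0.8400.

δ ≈ 0.8400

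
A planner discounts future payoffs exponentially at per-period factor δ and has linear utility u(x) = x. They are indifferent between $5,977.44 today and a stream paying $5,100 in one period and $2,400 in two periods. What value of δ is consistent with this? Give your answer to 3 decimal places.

The stream is worth 5100δ + 2400δ² today, so 5100δ + 2400δ² = 5977.44.
That is, 2400δ² + 5100δ − 5977.44 = 0, a quadratic in δ.
By the quadratic formula (taking the positive root), δ = (−5100 + √83393424.00) / 4800 ≈ 0.840.

δ ≈ 0.840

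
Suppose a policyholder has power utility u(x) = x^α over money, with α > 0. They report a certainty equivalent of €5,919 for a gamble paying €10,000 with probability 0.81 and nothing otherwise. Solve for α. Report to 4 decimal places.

The lottery's expected utility is 0.81·u(10000) + 0.19·u(0) = 0.81·10000^α (since u(0) = 0 for α > 0).
Setting u(5919) equal to that: 5919^α = 0.81·10000^α ⇒ (5919/10000)^α = 0.81.
Taking logs: α·ln(5919/10000) = ln(0.81), so α = -0.2107210 / -0.5244176 ≈ 0.4018.

α ≈ 0.4018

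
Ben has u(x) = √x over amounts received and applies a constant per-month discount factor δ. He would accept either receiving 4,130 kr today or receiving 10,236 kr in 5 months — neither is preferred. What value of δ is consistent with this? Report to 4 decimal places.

The payoff in 5 months is discounted by δ^5, so u(4130) = δ^5·u(10236) and δ^5 = u(4130)/u(10236).
With u(x) = √x: δ^5 = √4130/√10236 = √(4130/10236) = 0.63520.
Hence δ = (0.63520)^(1/5) = 0.913234.

δ ≈ 0.9132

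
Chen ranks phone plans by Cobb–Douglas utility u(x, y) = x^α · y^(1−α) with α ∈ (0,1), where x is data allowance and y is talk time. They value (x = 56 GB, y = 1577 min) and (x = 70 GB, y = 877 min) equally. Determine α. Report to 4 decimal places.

α ≈ 0.7245

The Cobb–Douglas utilities coincide, so 56^α·1577^(1−α) = 70^α·877^(1−α).
(56/70)^α = (877/1577)^(1−α); take logs: α·ln(56/70) = (1−α)·ln(877/1577), i.e. α·-0.2231436 = (1−α)·-0.5867726.
With A = -0.2231436 and B = -0.5867726: α·A = (1−α)·B, so α = B/(A+B) = -0.5867726/-0.8099162 ≈ 0.7245.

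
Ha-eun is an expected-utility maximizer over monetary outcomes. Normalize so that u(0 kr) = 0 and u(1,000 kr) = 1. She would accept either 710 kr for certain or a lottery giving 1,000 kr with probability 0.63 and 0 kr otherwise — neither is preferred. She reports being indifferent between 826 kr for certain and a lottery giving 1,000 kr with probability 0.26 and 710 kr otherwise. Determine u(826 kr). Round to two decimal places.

First, u(710 kr) = 0.63·u(1,000 kr) + 0.37·u(0 kr) = 0.63.
The second indifference gives u(826 kr) = 0.26·u(1,000 kr) + 0.74·u(710 kr) = 0.26·1.00 + 0.74·0.63 = 0.7262.

0.73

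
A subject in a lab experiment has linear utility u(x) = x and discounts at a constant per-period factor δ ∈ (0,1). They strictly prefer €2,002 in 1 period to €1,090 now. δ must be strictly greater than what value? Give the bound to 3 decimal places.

Comparing present values: 1090 < δ·2002.
Dividing through by 2002 gives δ > 0.54446.

δ > 0.544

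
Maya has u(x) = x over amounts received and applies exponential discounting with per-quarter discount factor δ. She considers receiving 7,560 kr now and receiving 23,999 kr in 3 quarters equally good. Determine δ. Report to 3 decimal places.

Equating discounted utilities: u(7560) = δ^3·u(23999) ⇒ δ^3 = u(7560)/u(23999).
With u(x) = x: δ^3 = 7560/23999 = 0.31501.
So δ = 0.31501^(1/3) ≈ 0.680.

δ ≈ 0.680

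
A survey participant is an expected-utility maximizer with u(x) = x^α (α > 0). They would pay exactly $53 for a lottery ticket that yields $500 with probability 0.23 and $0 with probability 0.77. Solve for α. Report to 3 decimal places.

EU(lottery) = 0.23·500^α + 0.77·0 = 0.23·500^α.
Indifference: 53^α = 0.23·500^α, so (53/500)^α = 0.23.
α = ln(0.23) / ln(53/500) = -1.469676/-2.244316 ≈ 0.655.

α ≈ 0.655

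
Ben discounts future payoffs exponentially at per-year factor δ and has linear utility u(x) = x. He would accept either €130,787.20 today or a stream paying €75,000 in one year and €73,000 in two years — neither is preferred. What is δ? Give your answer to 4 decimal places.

The stream is worth 75000δ + 73000δ² today, so 75000δ + 73000δ² = 130787.20.
Rearranged: 73000δ² + 75000δ − 130787.20 = 0.
δ = (−75000 + √(75000² + 4·73000·130787.20)) / (2·73000) = (−75000 + √43814862400.00) / 146000 ≈ 0.9200.

δ ≈ 0.9200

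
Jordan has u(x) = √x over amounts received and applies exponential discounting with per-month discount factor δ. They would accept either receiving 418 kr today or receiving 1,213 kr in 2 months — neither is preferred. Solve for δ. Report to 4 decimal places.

δ ≈ 0.7662

Equating discounted utilities: u(418) = δ^2·u(1213) ⇒ δ^2 = u(418)/u(1213).
With u(x) = √x: δ^2 = √418/√1213 = √(418/1213) = 0.58703.
So δ = 0.58703^(1/2) ≈ 0.7662.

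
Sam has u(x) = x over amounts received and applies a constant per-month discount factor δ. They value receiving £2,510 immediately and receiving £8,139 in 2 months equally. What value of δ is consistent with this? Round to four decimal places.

δ ≈ 0.5553

The payoff in 2 months is discounted by δ^2, so u(2510) = δ^2·u(8139) and δ^2 = u(2510)/u(8139).
With u(x) = x: δ^2 = 2510/8139 = 0.30839.
So δ = 0.30839^(1/2) ≈ 0.5553.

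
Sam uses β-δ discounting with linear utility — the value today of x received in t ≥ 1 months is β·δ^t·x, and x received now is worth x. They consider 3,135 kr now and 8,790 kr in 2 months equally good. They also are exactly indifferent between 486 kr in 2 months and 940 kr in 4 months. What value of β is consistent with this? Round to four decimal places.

From the later pair, β·δ^2·486 = β·δ^4·940; dividing through, δ^2 = 486/940 = 0.51702, so δ = 0.71904.
The first indifference: 3135 = β·δ^2·8790, so β = 3135/(δ^2·8790) = 3135/(0.51702·8790) ≈ 0.6898.

β ≈ 0.6898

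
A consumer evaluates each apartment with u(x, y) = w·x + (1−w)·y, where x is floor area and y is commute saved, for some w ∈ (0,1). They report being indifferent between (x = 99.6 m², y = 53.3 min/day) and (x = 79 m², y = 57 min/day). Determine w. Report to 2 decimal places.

Indifference: w·99.6 + (1−w)·53.3 = w·79 + (1−w)·57.
Collecting terms: w·20.6 = (1−w)·3.7.
The marginal rate of substitution is 3.7/20.6, so w = 3.7/(20.6+3.7) = 0.15.

w = 0.15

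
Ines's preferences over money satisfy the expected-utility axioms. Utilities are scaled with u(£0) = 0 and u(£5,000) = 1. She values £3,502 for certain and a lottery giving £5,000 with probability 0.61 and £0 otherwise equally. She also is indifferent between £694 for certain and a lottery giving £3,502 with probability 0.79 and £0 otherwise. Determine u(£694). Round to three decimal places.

First, u(£3,502) = 0.61·u(£5,000) + 0.39·u(£0) = 0.61.
Chaining: u(£694) = 0.79·0.61 + 0.21·0.00 = 0.4819.

0.482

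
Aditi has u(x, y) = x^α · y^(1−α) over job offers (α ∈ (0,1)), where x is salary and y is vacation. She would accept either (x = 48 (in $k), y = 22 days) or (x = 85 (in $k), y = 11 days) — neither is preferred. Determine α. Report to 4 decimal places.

Set the two utilities equal: 48^α·22^(1−α) = 85^α·11^(1−α).
(48/85)^α = (11/22)^(1−α); take logs: α·ln(48/85) = (1−α)·ln(11/22), i.e. α·-0.5714502 = (1−α)·-0.6931472.
So α/(1−α) = (-0.6931472)/(-0.5714502) = 1.2129617, and α = 1.2129617/2.2129617 ≈ 0.5481.

α ≈ 0.5481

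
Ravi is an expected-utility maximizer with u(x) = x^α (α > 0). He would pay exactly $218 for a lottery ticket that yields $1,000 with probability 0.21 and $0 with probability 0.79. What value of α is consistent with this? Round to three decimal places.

The lottery's expected utility is 0.21·u(1000) + 0.79·u(0) = 0.21·1000^α (since u(0) = 0 for α > 0).
Indifference: 218^α = 0.21·1000^α, so (218/1000)^α = 0.21.
Take logs: α = ln 0.21 / ln(218/1000) ≈ 1.02454.

α ≈ 1.025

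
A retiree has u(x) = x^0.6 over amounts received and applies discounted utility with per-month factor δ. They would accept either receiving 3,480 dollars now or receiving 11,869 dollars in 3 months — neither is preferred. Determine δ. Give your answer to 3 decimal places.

The payoff in 3 months is discounted by δ^3, so u(3480) = δ^3·u(11869) and δ^3 = u(3480)/u(11869).
Since u(x) = x^0.6, δ^3 = (3480/11869)^0.6 = 0.29320^0.6 = 0.47896.
Taking the cube root: δ = 0.47896^(1/3) ≈ 0.782.

δ ≈ 0.782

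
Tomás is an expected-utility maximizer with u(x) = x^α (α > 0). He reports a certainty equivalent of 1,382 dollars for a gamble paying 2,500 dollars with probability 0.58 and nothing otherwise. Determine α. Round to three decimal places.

The lottery's expected utility is 0.58·u(2500) + 0.42·u(0) = 0.58·2500^α (since u(0) = 0 for α > 0).
Indifference: 1382^α = 0.58·2500^α, so (1382/2500)^α = 0.58.
α = ln(0.58) / ln(1382/2500) = -0.544727/-0.592759 ≈ 0.919.

α ≈ 0.919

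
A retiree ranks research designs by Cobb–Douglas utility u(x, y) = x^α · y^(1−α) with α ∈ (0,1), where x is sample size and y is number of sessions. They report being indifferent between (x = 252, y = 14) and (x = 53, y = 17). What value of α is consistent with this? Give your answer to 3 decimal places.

Set the two utilities equal: 252^α·14^(1−α) = 53^α·17^(1−α).
(252/53)^α = (17/14)^(1−α); take logs: α·ln(252/53) = (1−α)·ln(17/14), i.e. α·1.559137 = (1−α)·0.194156.
With A = 1.559137 and B = 0.194156: α·A = (1−α)·B, so α = B/(A+B) = 0.194156/1.753293 ≈ 0.111.

α ≈ 0.111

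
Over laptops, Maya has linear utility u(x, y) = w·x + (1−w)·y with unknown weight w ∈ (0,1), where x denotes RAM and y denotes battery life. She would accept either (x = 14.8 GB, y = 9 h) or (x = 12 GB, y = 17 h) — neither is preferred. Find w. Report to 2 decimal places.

w = 0.74

Equating utilities: w·14.8 + (1−w)·9 = w·12 + (1−w)·17.
Collecting terms: w·2.8 = (1−w)·8.
The marginal rate of substitution is 8/2.8, so w = 8/(2.8+8) = 0.74.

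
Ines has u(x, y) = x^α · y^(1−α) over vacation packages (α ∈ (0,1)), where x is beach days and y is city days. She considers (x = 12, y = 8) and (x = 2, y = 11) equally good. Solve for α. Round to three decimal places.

The Cobb–Douglas utilities coincide, so 12^α·8^(1−α) = 2^α·11^(1−α).
Rearrange to (12/2)^α = (11/8)^(1−α) and take logs: α·1.791759 = (1−α)·0.318454.
So α/(1−α) = (0.318454)/(1.791759) = 0.177733, and α = 0.177733/1.177733 ≈ 0.151.

α ≈ 0.151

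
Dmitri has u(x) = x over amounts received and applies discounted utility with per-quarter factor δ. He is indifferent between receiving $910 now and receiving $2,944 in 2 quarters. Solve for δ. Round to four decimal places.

δ ≈ 0.5560

The payoff in 2 quarters is discounted by δ^2, so u(910) = δ^2·u(2944) and δ^2 = u(910)/u(2944).
With u(x) = x: δ^2 = 910/2944 = 0.30910.
Hence δ = (0.30910)^(1/2) = 0.555971.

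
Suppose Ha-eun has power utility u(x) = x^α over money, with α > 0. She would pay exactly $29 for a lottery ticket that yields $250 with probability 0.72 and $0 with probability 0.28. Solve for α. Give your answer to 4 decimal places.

α ≈ 0.1525

EU(lottery) = 0.72·250^α + 0.28·0 = 0.72·250^α.
Indifference: 29^α = 0.72·250^α, so (29/250)^α = 0.72.
α = ln(0.72) / ln(29/250) = -0.3285041/-2.1541651 ≈ 0.1525.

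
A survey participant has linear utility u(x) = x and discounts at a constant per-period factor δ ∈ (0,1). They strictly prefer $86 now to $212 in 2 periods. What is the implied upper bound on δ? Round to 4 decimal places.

The preference means 86 > δ^2·212.
Hence δ^2 < 86/212 = 0.40566, and x ↦ x^(1/2) is increasing on (0,∞).
δ < (86/212)^(1/2) ≈ 0.6369.

δ < 0.6369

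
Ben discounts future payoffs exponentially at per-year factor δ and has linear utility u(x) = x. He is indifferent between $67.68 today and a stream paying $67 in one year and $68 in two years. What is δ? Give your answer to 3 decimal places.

Present value of the stream is 67·δ + 68·δ². Indifference gives 67δ + 68δ² = 67.68.
That is, 68δ² + 67δ − 67.68 = 0, a quadratic in δ.
By the quadratic formula (taking the positive root), δ = (−67 + √22897.96) / 136 ≈ 0.620.

δ ≈ 0.620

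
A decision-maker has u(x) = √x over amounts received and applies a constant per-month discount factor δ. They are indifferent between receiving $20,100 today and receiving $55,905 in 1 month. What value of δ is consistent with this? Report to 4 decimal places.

Indifference means u(20100) = δ · u(55905), so δ = u(20100)/u(55905).
With u(x) = √x: δ = √20100/√55905 = √(20100/55905) = 0.59962.

δ ≈ 0.5996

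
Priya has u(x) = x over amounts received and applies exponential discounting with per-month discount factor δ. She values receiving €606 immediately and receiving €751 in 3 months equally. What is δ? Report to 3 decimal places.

δ ≈ 0.931

Equating discounted utilities: u(606) = δ^3·u(751) ⇒ δ^3 = u(606)/u(751).
With u(x) = x: δ^3 = 606/751 = 0.80692.
Hence δ = (0.80692)^(1/3) = 0.93099.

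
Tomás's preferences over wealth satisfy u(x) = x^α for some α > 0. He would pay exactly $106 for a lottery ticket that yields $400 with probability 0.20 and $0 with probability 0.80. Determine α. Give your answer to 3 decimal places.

The lottery's expected utility is 0.20·u(400) + 0.80·u(0) = 0.20·400^α (since u(0) = 0 for α > 0).
Setting u(106) equal to that: 106^α = 0.20·400^α ⇒ (106/400)^α = 0.20.
α = ln(0.20) / ln(106/400) = -1.609438/-1.328025 ≈ 1.212.

α ≈ 1.212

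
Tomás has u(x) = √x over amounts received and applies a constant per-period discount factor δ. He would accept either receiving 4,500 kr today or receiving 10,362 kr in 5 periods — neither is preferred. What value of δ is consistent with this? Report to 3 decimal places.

δ ≈ 0.920

The payoff in 5 periods is discounted by δ^5, so u(4500) = δ^5·u(10362) and δ^5 = u(4500)/u(10362).
With u(x) = √x: δ^5 = √4500/√10362 = √(4500/10362) = 0.65900.
So δ = 0.65900^(1/5) ≈ 0.920.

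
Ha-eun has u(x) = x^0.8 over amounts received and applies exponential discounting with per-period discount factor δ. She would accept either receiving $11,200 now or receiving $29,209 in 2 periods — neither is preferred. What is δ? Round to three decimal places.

Equating discounted utilities: u(11200) = δ^2·u(29209) ⇒ δ^2 = u(11200)/u(29209).
Since u(x) = x^0.8, δ^2 = (11200/29209)^0.8 = 0.38344^0.8 = 0.46447.
So δ = 0.46447^(1/2) ≈ 0.682.

δ ≈ 0.682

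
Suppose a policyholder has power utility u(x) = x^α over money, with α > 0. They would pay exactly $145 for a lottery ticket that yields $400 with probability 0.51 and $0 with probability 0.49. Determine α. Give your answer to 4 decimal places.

The lottery's expected utility is 0.51·u(400) + 0.49·u(0) = 0.51·400^α (since u(0) = 0 for α > 0).
Setting u(145) equal to that: 145^α = 0.51·400^α ⇒ (145/400)^α = 0.51.
Take logs: α = ln 0.51 / ln(145/400) ≈ 0.663570.

α ≈ 0.6636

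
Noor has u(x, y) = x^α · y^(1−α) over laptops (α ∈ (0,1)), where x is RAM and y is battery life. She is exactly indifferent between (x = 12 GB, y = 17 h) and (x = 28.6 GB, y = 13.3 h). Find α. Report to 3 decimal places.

Indifference: 12^α · 17^(1−α) = 28.6^α · 13.3^(1−α).
Taking logs: α·ln 12 + (1−α)·ln 17 = α·ln 28.6 + (1−α)·ln 13.3, i.e. α·-0.868500 = (1−α)·-0.245449.
With A = -0.868500 and B = -0.245449: α·A = (1−α)·B, so α = B/(A+B) = -0.245449/-1.113949 ≈ 0.220.

α ≈ 0.220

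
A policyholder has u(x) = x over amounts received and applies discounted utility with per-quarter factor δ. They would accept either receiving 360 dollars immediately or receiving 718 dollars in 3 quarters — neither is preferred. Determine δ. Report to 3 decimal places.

Indifference means u(360) = δ^3 · u(718), so δ^3 = u(360)/u(718).
With u(x) = x: δ^3 = 360/718 = 0.50139.
So δ = 0.50139^(1/3) ≈ 0.794.

δ ≈ 0.794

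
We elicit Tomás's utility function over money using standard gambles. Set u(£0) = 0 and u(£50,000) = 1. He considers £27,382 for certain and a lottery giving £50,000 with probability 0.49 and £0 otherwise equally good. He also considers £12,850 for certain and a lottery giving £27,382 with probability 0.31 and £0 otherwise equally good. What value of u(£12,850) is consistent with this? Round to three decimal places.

0.152

First, u(£27,382) = 0.49·u(£50,000) + 0.51·u(£0) = 0.49.
The second indifference gives u(£12,850) = 0.31·u(£27,382) + 0.69·u(£0) = 0.31·0.49 + 0.69·0.00 = 0.1519.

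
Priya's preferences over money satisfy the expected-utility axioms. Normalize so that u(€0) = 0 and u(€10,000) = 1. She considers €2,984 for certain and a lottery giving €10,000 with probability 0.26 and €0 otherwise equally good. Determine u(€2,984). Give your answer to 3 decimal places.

u(€2,984) equals the lottery's expected utility: 0.26·1 + 0.74·0 = 0.26.

0.260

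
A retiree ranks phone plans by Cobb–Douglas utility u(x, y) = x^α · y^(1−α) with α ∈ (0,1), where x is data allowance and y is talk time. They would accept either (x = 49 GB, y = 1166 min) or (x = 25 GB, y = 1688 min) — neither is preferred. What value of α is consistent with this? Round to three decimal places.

α ≈ 0.355

Indifference: 49^α · 1166^(1−α) = 25^α · 1688^(1−α).
Taking logs: α·ln 49 + (1−α)·ln 1166 = α·ln 25 + (1−α)·ln 1688, i.e. α·0.672944 = (1−α)·0.369965.
Thus α·(1.042909) = 0.369965, so α = 0.369965/1.042909 ≈ 0.355.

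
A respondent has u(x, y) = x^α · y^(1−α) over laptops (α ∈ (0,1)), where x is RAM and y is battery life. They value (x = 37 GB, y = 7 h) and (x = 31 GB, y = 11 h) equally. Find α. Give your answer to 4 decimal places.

α ≈ 0.7187

Set the two utilities equal: 37^α·7^(1−α) = 31^α·11^(1−α).
Rearrange to (37/31)^α = (11/7)^(1−α) and take logs: α·0.1769307 = (1−α)·0.4519851.
With A = 0.1769307 and B = 0.4519851: α·A = (1−α)·B, so α = B/(A+B) = 0.4519851/0.6289158 ≈ 0.7187.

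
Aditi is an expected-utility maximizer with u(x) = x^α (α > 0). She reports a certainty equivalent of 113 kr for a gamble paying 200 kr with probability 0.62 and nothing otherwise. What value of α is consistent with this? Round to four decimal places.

EU(lottery) = 0.62·200^α + 0.38·0 = 0.62·200^α.
Indifference: 113^α = 0.62·200^α, so (113/200)^α = 0.62.
Taking logs: α·ln(113/200) = ln(0.62), so α = -0.4780358 / -0.5709295 ≈ 0.8373.

α ≈ 0.8373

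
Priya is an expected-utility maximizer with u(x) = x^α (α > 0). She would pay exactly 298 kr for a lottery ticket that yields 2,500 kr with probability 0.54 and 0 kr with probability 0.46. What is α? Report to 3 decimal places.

α ≈ 0.290

EU(lottery) = 0.54·2500^α + 0.46·0 = 0.54·2500^α.
Setting u(298) equal to that: 298^α = 0.54·2500^α ⇒ (298/2500)^α = 0.54.
α = ln(0.54) / ln(298/2500) = -0.616186/-2.126953 ≈ 0.290.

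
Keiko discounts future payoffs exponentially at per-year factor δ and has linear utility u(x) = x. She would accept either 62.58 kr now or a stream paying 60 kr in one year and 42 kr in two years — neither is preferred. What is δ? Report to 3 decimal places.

δ ≈ 0.700

The stream is worth 60δ + 42δ² today, so 60δ + 42δ² = 62.58.
Rearranged: 42δ² + 60δ − 62.58 = 0.
By the quadratic formula (taking the positive root), δ = (−60 + √14113.44) / 84 ≈ 0.700.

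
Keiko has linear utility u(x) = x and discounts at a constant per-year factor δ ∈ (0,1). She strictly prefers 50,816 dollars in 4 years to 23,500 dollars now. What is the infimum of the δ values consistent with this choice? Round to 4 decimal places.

δ > 0.8246

Under u(x) = x this choice says 23500 < δ^4·50816.
Hence δ^4 > 23500/50816 = 0.46245, and x ↦ x^(1/4) is increasing on (0,∞).
δ > (23500/50816)^(1/4) ≈ 0.8246.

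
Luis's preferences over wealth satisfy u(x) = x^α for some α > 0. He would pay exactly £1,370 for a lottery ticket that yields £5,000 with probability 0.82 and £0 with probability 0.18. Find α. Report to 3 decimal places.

EU(lottery) = 0.82·5000^α + 0.18·0 = 0.82·5000^α.
Indifference: 1370^α = 0.82·5000^α, so (1370/5000)^α = 0.82.
Taking logs: α·ln(1370/5000) = ln(0.82), so α = -0.198451 / -1.294627 ≈ 0.153.

α ≈ 0.153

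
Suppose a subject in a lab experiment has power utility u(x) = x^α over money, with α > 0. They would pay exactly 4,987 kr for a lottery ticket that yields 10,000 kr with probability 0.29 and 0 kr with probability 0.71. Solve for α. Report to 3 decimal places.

α ≈ 1.779

Since u(0) = 0, the lottery's EU is 0.29·10000^α.
Indifference: 4987^α = 0.29·10000^α, so (4987/10000)^α = 0.29.
Take logs: α = ln 0.29 / ln(4987/10000) ≈ 1.77919.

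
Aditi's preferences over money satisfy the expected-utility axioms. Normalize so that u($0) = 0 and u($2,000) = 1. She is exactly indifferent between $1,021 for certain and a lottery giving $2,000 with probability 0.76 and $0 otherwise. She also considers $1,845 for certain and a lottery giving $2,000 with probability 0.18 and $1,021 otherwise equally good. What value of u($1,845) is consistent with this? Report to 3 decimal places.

First, u($1,021) = 0.76·u($2,000) + 0.24·u($0) = 0.76.
Then u($1,845) = 0.18·u($2,000) + 0.82·u($1,021) = 0.18·1.00 + 0.82·0.76 = 0.8032.

0.803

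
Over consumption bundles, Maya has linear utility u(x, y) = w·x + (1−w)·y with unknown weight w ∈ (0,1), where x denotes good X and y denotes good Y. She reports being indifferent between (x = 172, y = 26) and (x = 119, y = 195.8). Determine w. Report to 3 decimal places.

u(172,26) = u(119,195.8) means w·172 + (1−w)·26 = w·119 + (1−w)·195.8.
Collecting terms: w·53 = (1−w)·169.8.
So w/(1−w) = 169.8/53 = 3.2038, giving w = 169.8/(53+169.8) = 0.762.

w = 0.762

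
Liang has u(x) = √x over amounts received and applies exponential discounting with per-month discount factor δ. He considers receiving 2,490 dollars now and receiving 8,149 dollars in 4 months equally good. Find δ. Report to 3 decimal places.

δ ≈ 0.862

Indifference means u(2490) = δ^4 · u(8149), so δ^4 = u(2490)/u(8149).
With u(x) = √x: δ^4 = √2490/√8149 = √(2490/8149) = 0.55277.
So δ = 0.55277^(1/4) ≈ 0.862.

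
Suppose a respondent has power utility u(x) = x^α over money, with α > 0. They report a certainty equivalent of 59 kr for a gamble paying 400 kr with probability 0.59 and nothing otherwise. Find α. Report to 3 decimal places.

α ≈ 0.276

Since u(0) = 0, the lottery's EU is 0.59·400^α.
Indifference: 59^α = 0.59·400^α, so (59/400)^α = 0.59.
α = ln(0.59) / ln(59/400) = -0.527633/-1.913927 ≈ 0.276.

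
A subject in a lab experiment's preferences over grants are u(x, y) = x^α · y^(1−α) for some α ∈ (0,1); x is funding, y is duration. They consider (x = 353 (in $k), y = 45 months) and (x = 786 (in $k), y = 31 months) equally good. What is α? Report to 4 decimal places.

α ≈ 0.3177

The Cobb–Douglas utilities coincide, so 353^α·45^(1−α) = 786^α·31^(1−α).
Rearrange to (353/786)^α = (31/45)^(1−α) and take logs: α·-0.8004887 = (1−α)·-0.3726753.
So α/(1−α) = (-0.3726753)/(-0.8004887) = 0.4655597, and α = 0.4655597/1.4655597 ≈ 0.3177.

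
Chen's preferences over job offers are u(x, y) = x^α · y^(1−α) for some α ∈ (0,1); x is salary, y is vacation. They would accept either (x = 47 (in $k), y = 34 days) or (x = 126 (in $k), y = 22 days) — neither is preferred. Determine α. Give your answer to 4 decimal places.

α ≈ 0.3062

The Cobb–Douglas utilities coincide, so 47^α·34^(1−α) = 126^α·22^(1−α).
(47/126)^α = (22/34)^(1−α); take logs: α·ln(47/126) = (1−α)·ln(22/34), i.e. α·-0.9861343 = (1−α)·-0.4353181.
Thus α·(-1.4214524) = -0.4353181, so α = -0.4353181/-1.4214524 ≈ 0.3062.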